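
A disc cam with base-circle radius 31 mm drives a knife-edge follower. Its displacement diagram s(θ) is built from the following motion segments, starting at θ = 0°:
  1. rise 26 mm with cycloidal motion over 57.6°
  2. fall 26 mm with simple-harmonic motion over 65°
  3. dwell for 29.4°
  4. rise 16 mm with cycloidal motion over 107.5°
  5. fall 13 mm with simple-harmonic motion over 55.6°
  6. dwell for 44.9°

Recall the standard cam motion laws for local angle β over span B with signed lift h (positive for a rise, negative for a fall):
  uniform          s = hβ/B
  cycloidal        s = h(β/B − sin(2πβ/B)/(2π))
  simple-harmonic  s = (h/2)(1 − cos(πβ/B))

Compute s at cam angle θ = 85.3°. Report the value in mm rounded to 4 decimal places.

seg 1 [0°–57.6°] cycloidal, h=26: full span → s += 26 → s = 26.0000
seg 2 [57.6°–122.6°] simple-harmonic, h=-26: θ=85.3° here. β=27.7, B=65. -26/2·(1 − cos(π·0.4262)) = -10.0111 → s = 15.9889

15.9889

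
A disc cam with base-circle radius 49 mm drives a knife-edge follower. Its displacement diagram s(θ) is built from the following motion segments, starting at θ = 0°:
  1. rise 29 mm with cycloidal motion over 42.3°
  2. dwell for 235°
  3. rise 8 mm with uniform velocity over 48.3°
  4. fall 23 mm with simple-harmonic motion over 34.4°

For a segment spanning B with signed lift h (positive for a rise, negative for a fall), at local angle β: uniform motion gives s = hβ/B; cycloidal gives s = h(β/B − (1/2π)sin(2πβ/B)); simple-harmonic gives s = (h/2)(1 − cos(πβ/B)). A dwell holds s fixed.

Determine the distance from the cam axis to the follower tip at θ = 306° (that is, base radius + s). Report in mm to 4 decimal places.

seg 1 [0°–42.3°] cycloidal, h=29: full span → s += 29 → s = 29.0000
seg 2 [42.3°–277.3°] dwell: s stays 29.0000
seg 3 [277.3°–325.6°] uniform, h=8: θ=306° here. β=28.7, B=48.3. 8·28.7/48.3 = 4.7536 → s = 33.7536
radial distance = base radius + s = 49 + 33.7536 = 82.7536

82.7536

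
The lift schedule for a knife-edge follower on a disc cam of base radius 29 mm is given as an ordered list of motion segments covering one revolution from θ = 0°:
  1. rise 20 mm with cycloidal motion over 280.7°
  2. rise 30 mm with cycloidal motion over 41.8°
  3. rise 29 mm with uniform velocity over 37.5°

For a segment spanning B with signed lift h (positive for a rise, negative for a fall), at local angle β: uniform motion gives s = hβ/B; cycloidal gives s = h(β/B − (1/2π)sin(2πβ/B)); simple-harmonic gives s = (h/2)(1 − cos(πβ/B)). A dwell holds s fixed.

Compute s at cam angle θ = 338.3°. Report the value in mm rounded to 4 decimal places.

seg 1 [0°–280.7°] cycloidal, h=20: full span → s += 20 → s = 20.0000
seg 2 [280.7°–322.5°] cycloidal, h=30: full span → s += 30 → s = 50.0000
seg 3 [322.5°–360°] uniform, h=29: θ=338.3° here. β=15.8, B=37.5. 29·15.8/37.5 = 12.2187 → s = 62.2187

62.2187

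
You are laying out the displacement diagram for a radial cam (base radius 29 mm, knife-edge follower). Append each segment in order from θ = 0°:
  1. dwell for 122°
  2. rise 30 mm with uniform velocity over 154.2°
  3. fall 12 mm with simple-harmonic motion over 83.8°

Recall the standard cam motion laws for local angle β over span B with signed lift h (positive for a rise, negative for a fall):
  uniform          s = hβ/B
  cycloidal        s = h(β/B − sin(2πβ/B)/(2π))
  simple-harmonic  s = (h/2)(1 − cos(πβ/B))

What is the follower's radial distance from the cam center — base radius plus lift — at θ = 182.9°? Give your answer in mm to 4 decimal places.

seg 1 [0°–122°] dwell: s stays 0.0000
seg 2 [122°–276.2°] uniform, h=30: θ=182.9° here. β=60.9, B=154.2. 30·60.9/154.2 = 11.8482 → s = 11.8482
radial distance = base radius + s = 29 + 11.8482 = 40.8482

40.8482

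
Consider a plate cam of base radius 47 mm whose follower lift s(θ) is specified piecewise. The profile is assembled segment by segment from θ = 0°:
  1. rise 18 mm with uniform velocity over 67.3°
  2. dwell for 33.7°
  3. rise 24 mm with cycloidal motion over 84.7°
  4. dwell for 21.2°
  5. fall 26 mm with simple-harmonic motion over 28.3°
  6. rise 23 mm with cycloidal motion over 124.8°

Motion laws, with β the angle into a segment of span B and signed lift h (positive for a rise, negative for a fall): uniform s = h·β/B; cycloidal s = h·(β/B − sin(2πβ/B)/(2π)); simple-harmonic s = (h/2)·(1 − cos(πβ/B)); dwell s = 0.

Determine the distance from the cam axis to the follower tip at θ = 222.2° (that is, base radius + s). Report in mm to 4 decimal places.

seg 1 [0°–67.3°] uniform, h=18: full span → s += 18 → s = 18.0000
seg 2 [67.3°–101°] dwell: s stays 18.0000
seg 3 [101°–185.7°] cycloidal, h=24: full span → s += 24 → s = 42.0000
seg 4 [185.7°–206.9°] dwell: s stays 42.0000
seg 5 [206.9°–235.2°] simple-harmonic, h=-26: θ=222.2° here. β=15.3, B=28.3. -26/2·(1 − cos(π·0.5406)) = -14.6551 → s = 27.3449
radial distance = base radius + s = 47 + 27.3449 = 74.3449

74.3449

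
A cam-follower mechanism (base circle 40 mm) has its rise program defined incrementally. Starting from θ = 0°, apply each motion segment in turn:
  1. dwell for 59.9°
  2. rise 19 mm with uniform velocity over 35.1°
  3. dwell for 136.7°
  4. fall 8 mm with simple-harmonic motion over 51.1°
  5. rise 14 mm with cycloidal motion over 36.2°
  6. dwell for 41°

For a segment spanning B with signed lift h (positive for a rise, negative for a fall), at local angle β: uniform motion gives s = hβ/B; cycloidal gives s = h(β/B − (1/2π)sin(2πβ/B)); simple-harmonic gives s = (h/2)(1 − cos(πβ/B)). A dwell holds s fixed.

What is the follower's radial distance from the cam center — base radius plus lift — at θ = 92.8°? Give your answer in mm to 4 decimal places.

seg 1 [0°–59.9°] dwell: s stays 0.0000
seg 2 [59.9°–95°] uniform, h=19: θ=92.8° here. β=32.9, B=35.1. 19·32.9/35.1 = 17.8091 → s = 17.8091
radial distance = base radius + s = 40 + 17.8091 = 57.8091

57.8091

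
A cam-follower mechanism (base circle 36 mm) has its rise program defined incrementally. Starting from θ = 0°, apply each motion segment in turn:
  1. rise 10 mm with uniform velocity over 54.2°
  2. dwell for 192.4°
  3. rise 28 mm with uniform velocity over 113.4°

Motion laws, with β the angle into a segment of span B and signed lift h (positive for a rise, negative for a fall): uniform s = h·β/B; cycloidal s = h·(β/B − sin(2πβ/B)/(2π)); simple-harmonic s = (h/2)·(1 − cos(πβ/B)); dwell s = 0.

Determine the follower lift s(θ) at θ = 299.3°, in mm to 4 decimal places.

seg 1 [0°–54.2°] uniform, h=10: full span → s += 10 → s = 10.0000
seg 2 [54.2°–246.6°] dwell: s stays 10.0000
seg 3 [246.6°–360°] uniform, h=28: θ=299.3° here. β=52.7, B=113.4. 28·52.7/113.4 = 13.0123 → s = 23.0123

23.0123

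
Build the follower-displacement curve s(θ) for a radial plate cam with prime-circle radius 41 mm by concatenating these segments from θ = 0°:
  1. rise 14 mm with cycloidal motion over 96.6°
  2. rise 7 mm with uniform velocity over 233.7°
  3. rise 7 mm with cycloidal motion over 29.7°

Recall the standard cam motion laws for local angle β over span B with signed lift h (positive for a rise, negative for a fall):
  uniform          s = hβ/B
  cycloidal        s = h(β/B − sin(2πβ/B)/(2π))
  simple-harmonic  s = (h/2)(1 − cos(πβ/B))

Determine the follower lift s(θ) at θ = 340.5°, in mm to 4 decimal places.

seg 1 [0°–96.6°] cycloidal, h=14: full span → s += 14 → s = 14.0000
seg 2 [96.6°–330.3°] uniform, h=7: full span → s += 7 → s = 21.0000
seg 3 [330.3°–360°] cycloidal, h=7: θ=340.5° here. β=10.2, B=29.7. 7·(0.3434 − sin(2π·0.3434)/(2π)) = 1.4765 → s = 22.4765

22.4765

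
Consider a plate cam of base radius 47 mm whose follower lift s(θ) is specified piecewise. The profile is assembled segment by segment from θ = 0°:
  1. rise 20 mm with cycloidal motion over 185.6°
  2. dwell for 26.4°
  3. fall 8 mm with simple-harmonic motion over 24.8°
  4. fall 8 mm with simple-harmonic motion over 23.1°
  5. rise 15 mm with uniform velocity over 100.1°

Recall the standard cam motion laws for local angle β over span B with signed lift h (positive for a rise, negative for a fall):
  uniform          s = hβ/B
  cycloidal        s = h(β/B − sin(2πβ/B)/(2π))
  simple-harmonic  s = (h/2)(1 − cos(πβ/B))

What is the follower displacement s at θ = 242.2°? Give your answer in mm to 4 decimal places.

seg 1 [0°–185.6°] cycloidal, h=20: full span → s += 20 → s = 20.0000
seg 2 [185.6°–212°] dwell: s stays 20.0000
seg 3 [212°–236.8°] simple-harmonic, h=-8: full span → s += -8 → s = 12.0000
seg 4 [236.8°–259.9°] simple-harmonic, h=-8: θ=242.2° here. β=5.4, B=23.1. -8/2·(1 − cos(π·0.2338)) = -1.0311 → s = 10.9689

10.9689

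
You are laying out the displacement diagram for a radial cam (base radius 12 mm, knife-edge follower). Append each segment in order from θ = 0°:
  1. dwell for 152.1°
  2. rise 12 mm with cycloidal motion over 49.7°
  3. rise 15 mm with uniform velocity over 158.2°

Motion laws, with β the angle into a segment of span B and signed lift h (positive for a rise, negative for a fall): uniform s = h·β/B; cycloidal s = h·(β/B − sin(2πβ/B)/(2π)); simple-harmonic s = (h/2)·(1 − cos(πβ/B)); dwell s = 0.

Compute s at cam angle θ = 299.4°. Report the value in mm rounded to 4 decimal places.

seg 1 [0°–152.1°] dwell: s stays 0.0000
seg 2 [152.1°–201.8°] cycloidal, h=12: full span → s += 12 → s = 12.0000
seg 3 [201.8°–360°] uniform, h=15: θ=299.4° here. β=97.6, B=158.2. 15·97.6/158.2 = 9.2541 → s = 21.2541

21.2541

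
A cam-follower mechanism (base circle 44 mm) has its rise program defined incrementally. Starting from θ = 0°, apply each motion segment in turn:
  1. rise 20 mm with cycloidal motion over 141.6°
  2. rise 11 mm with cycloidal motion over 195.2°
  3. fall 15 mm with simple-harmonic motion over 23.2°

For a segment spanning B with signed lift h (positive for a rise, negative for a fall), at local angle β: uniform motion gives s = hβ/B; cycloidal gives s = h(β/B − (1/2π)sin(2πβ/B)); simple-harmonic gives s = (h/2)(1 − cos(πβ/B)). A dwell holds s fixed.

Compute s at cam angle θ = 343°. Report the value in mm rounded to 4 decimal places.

seg 1 [0°–141.6°] cycloidal, h=20: full span → s += 20 → s = 20.0000
seg 2 [141.6°–336.8°] cycloidal, h=11: full span → s += 11 → s = 31.0000
seg 3 [336.8°–360°] simple-harmonic, h=-15: θ=343° here. β=6.2, B=23.2. -15/2·(1 − cos(π·0.2672)) = -2.4916 → s = 28.5084

28.5084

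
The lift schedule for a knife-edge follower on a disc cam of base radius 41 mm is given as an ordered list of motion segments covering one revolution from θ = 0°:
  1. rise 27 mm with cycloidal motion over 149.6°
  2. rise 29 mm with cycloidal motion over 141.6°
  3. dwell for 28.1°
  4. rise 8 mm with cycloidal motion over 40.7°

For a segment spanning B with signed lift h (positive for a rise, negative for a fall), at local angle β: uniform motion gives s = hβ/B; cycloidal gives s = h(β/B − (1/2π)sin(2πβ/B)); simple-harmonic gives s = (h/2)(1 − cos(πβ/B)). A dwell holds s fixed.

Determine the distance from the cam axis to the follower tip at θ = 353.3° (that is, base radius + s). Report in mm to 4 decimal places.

seg 1 [0°–149.6°] cycloidal, h=27: full span → s += 27 → s = 27.0000
seg 2 [149.6°–291.2°] cycloidal, h=29: full span → s += 29 → s = 56.0000
seg 3 [291.2°–319.3°] dwell: s stays 56.0000
seg 4 [319.3°–360°] cycloidal, h=8: θ=353.3° here. β=34, B=40.7. 8·(0.8354 − sin(2π·0.8354)/(2π)) = 7.7774 → s = 63.7774
radial distance = base radius + s = 41 + 63.7774 = 104.7774

104.7774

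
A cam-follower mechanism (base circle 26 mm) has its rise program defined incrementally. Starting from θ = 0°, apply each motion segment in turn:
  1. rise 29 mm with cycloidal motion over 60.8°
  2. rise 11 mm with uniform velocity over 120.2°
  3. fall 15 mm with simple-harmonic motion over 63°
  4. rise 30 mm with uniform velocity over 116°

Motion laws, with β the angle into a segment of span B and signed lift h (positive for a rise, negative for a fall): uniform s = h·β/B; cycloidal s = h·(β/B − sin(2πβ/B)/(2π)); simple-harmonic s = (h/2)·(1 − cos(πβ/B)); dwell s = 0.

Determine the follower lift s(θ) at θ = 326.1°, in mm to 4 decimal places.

seg 1 [0°–60.8°] cycloidal, h=29: full span → s += 29 → s = 29.0000
seg 2 [60.8°–181°] uniform, h=11: full span → s += 11 → s = 40.0000
seg 3 [181°–244°] simple-harmonic, h=-15: full span → s += -15 → s = 25.0000
seg 4 [244°–360°] uniform, h=30: θ=326.1° here. β=82.1, B=116. 30·82.1/116 = 21.2328 → s = 46.2328

46.2328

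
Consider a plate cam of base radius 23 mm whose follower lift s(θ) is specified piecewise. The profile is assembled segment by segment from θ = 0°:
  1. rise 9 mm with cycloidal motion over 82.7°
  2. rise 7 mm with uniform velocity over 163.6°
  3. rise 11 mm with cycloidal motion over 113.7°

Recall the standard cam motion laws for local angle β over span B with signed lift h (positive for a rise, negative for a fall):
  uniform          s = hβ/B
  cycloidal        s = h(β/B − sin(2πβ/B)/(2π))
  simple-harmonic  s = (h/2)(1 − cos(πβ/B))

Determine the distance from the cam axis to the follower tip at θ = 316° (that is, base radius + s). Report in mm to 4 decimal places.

seg 1 [0°–82.7°] cycloidal, h=9: full span → s += 9 → s = 9.0000
seg 2 [82.7°–246.3°] uniform, h=7: full span → s += 7 → s = 16.0000
seg 3 [246.3°–360°] cycloidal, h=11: θ=316° here. β=69.7, B=113.7. 11·(0.6130 − sin(2π·0.6130)/(2π)) = 7.8845 → s = 23.8845
radial distance = base radius + s = 23 + 23.8845 = 46.8845

46.8845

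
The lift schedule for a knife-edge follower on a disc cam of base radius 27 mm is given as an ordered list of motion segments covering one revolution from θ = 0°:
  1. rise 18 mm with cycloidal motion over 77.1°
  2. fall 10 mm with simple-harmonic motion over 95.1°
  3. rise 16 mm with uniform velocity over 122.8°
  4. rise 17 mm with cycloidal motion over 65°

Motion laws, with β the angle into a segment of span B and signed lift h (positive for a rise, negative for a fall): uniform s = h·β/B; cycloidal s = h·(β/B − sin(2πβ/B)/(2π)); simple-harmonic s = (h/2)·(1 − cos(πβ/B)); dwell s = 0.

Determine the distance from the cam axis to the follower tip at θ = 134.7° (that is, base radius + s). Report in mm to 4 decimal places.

seg 1 [0°–77.1°] cycloidal, h=18: full span → s += 18 → s = 18.0000
seg 2 [77.1°–172.2°] simple-harmonic, h=-10: θ=134.7° here. β=57.6, B=95.1. -10/2·(1 − cos(π·0.6057)) = -6.6297 → s = 11.3703
radial distance = base radius + s = 27 + 11.3703 = 38.3703

38.3703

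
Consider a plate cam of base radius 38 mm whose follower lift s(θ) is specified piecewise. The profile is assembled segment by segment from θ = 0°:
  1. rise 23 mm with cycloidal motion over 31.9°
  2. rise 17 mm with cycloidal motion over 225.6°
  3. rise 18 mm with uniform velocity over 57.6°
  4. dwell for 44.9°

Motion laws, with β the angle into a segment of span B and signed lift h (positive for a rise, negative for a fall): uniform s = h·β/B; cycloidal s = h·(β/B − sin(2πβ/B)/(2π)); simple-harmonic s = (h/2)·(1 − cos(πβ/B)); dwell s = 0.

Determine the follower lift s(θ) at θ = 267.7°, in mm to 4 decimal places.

seg 1 [0°–31.9°] cycloidal, h=23: full span → s += 23 → s = 23.0000
seg 2 [31.9°–257.5°] cycloidal, h=17: full span → s += 17 → s = 40.0000
seg 3 [257.5°–315.1°] uniform, h=18: θ=267.7° here. β=10.2, B=57.6. 18·10.2/57.6 = 3.1875 → s = 43.1875

43.1875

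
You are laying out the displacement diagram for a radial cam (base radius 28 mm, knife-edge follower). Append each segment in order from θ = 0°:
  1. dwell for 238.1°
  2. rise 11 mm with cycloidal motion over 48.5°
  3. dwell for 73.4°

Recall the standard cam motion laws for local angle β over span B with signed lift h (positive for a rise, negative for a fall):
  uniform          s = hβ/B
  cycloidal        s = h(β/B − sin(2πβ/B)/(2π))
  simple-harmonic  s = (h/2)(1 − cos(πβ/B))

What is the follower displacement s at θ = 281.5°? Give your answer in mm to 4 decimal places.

seg 1 [0°–238.1°] dwell: s stays 0.0000
seg 2 [238.1°–286.6°] cycloidal, h=11: θ=281.5° here. β=43.4, B=48.5. 11·(0.8948 − sin(2π·0.8948)/(2π)) = 10.9177 → s = 10.9177

10.9177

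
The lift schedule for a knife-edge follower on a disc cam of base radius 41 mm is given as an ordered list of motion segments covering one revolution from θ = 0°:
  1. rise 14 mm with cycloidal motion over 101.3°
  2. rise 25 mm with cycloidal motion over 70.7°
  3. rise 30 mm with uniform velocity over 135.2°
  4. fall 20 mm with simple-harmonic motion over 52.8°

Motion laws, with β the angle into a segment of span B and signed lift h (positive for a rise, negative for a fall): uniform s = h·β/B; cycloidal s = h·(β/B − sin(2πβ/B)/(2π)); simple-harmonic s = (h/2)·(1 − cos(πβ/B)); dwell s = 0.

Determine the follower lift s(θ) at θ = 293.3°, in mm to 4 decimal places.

seg 1 [0°–101.3°] cycloidal, h=14: full span → s += 14 → s = 14.0000
seg 2 [101.3°–172°] cycloidal, h=25: full span → s += 25 → s = 39.0000
seg 3 [172°–307.2°] uniform, h=30: θ=293.3° here. β=121.3, B=135.2. 30·121.3/135.2 = 26.9157 → s = 65.9157

65.9157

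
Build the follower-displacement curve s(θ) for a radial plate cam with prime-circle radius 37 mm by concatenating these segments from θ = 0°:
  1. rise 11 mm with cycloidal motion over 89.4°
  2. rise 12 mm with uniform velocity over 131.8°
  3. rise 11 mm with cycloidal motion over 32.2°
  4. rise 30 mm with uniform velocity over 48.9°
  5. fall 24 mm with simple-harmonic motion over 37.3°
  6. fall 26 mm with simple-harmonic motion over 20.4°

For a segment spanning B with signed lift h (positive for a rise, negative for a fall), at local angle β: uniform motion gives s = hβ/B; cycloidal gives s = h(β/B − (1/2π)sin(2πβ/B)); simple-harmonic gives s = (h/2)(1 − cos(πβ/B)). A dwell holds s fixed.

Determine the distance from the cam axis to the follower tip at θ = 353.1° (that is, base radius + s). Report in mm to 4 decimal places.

seg 1 [0°–89.4°] cycloidal, h=11: full span → s += 11 → s = 11.0000
seg 2 [89.4°–221.2°] uniform, h=12: full span → s += 12 → s = 23.0000
seg 3 [221.2°–253.4°] cycloidal, h=11: full span → s += 11 → s = 34.0000
seg 4 [253.4°–302.3°] uniform, h=30: full span → s += 30 → s = 64.0000
seg 5 [302.3°–339.6°] simple-harmonic, h=-24: full span → s += -24 → s = 40.0000
seg 6 [339.6°–360°] simple-harmonic, h=-26: θ=353.1° here. β=13.5, B=20.4. -26/2·(1 − cos(π·0.6618)) = -19.3259 → s = 20.6741
radial distance = base radius + s = 37 + 20.6741 = 57.6741

57.6741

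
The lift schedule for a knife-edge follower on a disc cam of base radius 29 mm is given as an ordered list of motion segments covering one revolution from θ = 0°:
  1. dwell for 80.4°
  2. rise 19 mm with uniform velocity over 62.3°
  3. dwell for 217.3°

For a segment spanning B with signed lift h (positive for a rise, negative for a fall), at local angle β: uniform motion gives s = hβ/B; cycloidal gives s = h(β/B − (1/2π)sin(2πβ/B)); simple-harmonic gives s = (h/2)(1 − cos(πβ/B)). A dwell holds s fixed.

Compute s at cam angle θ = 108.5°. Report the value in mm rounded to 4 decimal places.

seg 1 [0°–80.4°] dwell: s stays 0.0000
seg 2 [80.4°–142.7°] uniform, h=19: θ=108.5° here. β=28.1, B=62.3. 19·28.1/62.3 = 8.5698 → s = 8.5698

8.5698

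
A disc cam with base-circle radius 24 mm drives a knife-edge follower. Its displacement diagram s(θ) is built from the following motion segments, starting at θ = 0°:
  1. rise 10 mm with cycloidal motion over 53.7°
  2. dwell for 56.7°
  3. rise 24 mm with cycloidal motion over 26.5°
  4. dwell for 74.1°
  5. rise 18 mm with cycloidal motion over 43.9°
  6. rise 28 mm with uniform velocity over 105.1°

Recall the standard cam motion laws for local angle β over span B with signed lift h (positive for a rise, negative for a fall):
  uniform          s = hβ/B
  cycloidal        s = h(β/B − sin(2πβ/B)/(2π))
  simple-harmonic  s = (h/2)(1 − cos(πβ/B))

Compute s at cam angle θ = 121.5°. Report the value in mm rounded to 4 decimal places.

seg 1 [0°–53.7°] cycloidal, h=10: full span → s += 10 → s = 10.0000
seg 2 [53.7°–110.4°] dwell: s stays 10.0000
seg 3 [110.4°–136.9°] cycloidal, h=24: θ=121.5° here. β=11.1, B=26.5. 24·(0.4189 − sin(2π·0.4189)/(2π)) = 8.1889 → s = 18.1889

18.1889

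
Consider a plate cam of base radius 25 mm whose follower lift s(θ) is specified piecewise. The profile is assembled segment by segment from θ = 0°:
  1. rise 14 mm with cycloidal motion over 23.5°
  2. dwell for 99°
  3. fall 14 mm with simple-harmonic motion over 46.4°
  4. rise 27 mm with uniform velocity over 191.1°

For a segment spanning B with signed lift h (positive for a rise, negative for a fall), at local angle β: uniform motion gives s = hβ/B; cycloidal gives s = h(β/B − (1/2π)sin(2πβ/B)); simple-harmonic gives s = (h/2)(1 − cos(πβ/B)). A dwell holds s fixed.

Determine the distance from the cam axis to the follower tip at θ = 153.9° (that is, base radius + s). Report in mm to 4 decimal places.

seg 1 [0°–23.5°] cycloidal, h=14: full span → s += 14 → s = 14.0000
seg 2 [23.5°–122.5°] dwell: s stays 14.0000
seg 3 [122.5°–168.9°] simple-harmonic, h=-14: θ=153.9° here. β=31.4, B=46.4. -14/2·(1 − cos(π·0.6767)) = -10.6898 → s = 3.3102
radial distance = base radius + s = 25 + 3.3102 = 28.3102

28.3102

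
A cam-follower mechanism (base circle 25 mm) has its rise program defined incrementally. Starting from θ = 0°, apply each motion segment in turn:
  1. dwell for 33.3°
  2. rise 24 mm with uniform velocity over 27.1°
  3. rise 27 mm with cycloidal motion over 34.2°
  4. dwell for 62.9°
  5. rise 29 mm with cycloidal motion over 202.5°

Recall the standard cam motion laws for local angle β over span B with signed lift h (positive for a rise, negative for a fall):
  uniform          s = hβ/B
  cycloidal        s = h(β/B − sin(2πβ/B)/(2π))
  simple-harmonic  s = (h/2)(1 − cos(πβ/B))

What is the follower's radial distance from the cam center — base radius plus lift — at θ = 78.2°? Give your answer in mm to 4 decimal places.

seg 1 [0°–33.3°] dwell: s stays 0.0000
seg 2 [33.3°–60.4°] uniform, h=24: full span → s += 24 → s = 24.0000
seg 3 [60.4°–94.6°] cycloidal, h=27: θ=78.2° here. β=17.8, B=34.2. 27·(0.5205 − sin(2π·0.5205)/(2π)) = 14.6037 → s = 38.6037
radial distance = base radius + s = 25 + 38.6037 = 63.6037

63.6037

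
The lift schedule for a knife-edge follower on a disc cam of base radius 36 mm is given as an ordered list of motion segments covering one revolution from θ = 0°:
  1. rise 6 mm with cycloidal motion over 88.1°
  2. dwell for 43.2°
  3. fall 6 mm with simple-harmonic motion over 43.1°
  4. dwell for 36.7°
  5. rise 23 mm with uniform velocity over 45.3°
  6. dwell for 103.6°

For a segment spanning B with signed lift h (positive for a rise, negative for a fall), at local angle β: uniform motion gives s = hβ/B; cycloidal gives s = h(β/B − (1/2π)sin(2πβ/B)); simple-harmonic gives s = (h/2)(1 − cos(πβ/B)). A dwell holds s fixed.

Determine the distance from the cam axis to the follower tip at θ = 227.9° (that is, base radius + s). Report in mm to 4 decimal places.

seg 1 [0°–88.1°] cycloidal, h=6: full span → s += 6 → s = 6.0000
seg 2 [88.1°–131.3°] dwell: s stays 6.0000
seg 3 [131.3°–174.4°] simple-harmonic, h=-6: full span → s += -6 → s = 0.0000
seg 4 [174.4°–211.1°] dwell: s stays 0.0000
seg 5 [211.1°–256.4°] uniform, h=23: θ=227.9° here. β=16.8, B=45.3. 23·16.8/45.3 = 8.5298 → s = 8.5298
radial distance = base radius + s = 36 + 8.5298 = 44.5298

44.5298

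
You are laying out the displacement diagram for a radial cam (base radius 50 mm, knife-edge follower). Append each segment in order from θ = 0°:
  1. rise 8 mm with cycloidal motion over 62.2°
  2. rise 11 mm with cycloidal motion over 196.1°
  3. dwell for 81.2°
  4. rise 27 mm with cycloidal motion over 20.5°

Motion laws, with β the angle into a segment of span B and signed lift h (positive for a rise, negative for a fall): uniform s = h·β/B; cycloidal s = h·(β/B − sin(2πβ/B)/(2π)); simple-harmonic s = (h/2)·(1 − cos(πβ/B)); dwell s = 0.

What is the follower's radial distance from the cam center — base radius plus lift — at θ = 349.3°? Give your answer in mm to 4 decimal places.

seg 1 [0°–62.2°] cycloidal, h=8: full span → s += 8 → s = 8.0000
seg 2 [62.2°–258.3°] cycloidal, h=11: full span → s += 11 → s = 19.0000
seg 3 [258.3°–339.5°] dwell: s stays 19.0000
seg 4 [339.5°–360°] cycloidal, h=27: θ=349.3° here. β=9.8, B=20.5. 27·(0.4780 − sin(2π·0.4780)/(2π)) = 12.3165 → s = 31.3165
radial distance = base radius + s = 50 + 31.3165 = 81.3165

81.3165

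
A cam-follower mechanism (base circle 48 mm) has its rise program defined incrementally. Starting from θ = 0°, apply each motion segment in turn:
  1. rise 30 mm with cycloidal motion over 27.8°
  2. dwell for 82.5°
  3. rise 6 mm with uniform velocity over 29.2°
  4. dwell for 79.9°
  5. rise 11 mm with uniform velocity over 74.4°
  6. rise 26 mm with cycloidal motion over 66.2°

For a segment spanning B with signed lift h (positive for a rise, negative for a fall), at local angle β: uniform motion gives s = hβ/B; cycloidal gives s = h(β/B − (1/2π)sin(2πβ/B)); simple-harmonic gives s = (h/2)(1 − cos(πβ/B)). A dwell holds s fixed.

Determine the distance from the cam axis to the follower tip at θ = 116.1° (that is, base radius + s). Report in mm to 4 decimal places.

seg 1 [0°–27.8°] cycloidal, h=30: full span → s += 30 → s = 30.0000
seg 2 [27.8°–110.3°] dwell: s stays 30.0000
seg 3 [110.3°–139.5°] uniform, h=6: θ=116.1° here. β=5.8, B=29.2. 6·5.8/29.2 = 1.1918 → s = 31.1918
radial distance = base radius + s = 48 + 31.1918 = 79.1918

79.1918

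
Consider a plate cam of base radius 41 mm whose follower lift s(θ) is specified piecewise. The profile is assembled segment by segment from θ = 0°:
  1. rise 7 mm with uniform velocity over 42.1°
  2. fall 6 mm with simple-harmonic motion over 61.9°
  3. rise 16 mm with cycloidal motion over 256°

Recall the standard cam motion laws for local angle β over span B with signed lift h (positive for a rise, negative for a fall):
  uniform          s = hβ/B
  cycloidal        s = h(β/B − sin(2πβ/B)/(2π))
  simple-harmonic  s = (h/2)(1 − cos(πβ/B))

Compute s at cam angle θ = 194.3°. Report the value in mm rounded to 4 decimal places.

seg 1 [0°–42.1°] uniform, h=7: full span → s += 7 → s = 7.0000
seg 2 [42.1°–104°] simple-harmonic, h=-6: full span → s += -6 → s = 1.0000
seg 3 [104°–360°] cycloidal, h=16: θ=194.3° here. β=90.3, B=256. 16·(0.3527 − sin(2π·0.3527)/(2π)) = 3.6096 → s = 4.6096

4.6096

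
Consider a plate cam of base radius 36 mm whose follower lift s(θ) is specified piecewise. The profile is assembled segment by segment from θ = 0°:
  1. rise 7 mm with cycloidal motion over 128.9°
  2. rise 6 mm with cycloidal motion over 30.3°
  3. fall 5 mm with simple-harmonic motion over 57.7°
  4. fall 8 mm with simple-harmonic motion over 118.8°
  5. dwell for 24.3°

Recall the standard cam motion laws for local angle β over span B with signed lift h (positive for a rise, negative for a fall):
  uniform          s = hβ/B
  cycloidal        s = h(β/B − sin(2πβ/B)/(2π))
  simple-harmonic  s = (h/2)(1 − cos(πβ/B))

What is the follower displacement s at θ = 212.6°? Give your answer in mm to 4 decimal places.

seg 1 [0°–128.9°] cycloidal, h=7: full span → s += 7 → s = 7.0000
seg 2 [128.9°–159.2°] cycloidal, h=6: full span → s += 6 → s = 13.0000
seg 3 [159.2°–216.9°] simple-harmonic, h=-5: θ=212.6° here. β=53.4, B=57.7. -5/2·(1 − cos(π·0.9255)) = -4.9318 → s = 8.0682

8.0682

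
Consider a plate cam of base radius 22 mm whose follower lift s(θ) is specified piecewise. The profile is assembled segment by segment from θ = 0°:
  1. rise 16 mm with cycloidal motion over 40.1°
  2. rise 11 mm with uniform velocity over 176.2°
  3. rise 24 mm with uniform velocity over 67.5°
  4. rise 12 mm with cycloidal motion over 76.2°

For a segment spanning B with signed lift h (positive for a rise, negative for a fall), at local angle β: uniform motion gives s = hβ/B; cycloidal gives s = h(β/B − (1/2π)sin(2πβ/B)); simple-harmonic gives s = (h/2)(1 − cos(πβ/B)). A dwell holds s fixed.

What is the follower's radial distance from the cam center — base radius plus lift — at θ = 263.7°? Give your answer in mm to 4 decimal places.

seg 1 [0°–40.1°] cycloidal, h=16: full span → s += 16 → s = 16.0000
seg 2 [40.1°–216.3°] uniform, h=11: full span → s += 11 → s = 27.0000
seg 3 [216.3°–283.8°] uniform, h=24: θ=263.7° here. β=47.4, B=67.5. 24·47.4/67.5 = 16.8533 → s = 43.8533
radial distance = base radius + s = 22 + 43.8533 = 65.8533

65.8533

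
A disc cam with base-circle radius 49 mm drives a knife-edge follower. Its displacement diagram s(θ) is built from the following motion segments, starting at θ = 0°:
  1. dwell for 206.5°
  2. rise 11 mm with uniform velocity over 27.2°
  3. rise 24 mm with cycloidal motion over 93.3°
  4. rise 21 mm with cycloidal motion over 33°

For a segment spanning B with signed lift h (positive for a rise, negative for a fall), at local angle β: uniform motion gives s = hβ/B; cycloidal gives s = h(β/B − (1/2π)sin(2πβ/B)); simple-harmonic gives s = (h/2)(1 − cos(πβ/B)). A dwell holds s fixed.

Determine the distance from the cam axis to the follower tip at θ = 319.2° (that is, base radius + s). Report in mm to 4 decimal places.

seg 1 [0°–206.5°] dwell: s stays 0.0000
seg 2 [206.5°–233.7°] uniform, h=11: full span → s += 11 → s = 11.0000
seg 3 [233.7°–327°] cycloidal, h=24: θ=319.2° here. β=85.5, B=93.3. 24·(0.9164 − sin(2π·0.9164)/(2π)) = 23.9090 → s = 34.9090
radial distance = base radius + s = 49 + 34.9090 = 83.9090

83.9090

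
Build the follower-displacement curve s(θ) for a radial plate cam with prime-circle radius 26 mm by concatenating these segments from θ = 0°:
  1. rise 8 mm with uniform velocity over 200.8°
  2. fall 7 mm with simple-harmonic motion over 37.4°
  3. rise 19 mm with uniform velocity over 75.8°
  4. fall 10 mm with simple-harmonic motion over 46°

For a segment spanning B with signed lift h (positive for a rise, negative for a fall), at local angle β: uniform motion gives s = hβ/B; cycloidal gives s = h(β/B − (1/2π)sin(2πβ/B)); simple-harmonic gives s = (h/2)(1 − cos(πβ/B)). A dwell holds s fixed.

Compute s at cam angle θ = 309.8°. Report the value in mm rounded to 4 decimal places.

seg 1 [0°–200.8°] uniform, h=8: full span → s += 8 → s = 8.0000
seg 2 [200.8°–238.2°] simple-harmonic, h=-7: full span → s += -7 → s = 1.0000
seg 3 [238.2°–314°] uniform, h=19: θ=309.8° here. β=71.6, B=75.8. 19·71.6/75.8 = 17.9472 → s = 18.9472

18.9472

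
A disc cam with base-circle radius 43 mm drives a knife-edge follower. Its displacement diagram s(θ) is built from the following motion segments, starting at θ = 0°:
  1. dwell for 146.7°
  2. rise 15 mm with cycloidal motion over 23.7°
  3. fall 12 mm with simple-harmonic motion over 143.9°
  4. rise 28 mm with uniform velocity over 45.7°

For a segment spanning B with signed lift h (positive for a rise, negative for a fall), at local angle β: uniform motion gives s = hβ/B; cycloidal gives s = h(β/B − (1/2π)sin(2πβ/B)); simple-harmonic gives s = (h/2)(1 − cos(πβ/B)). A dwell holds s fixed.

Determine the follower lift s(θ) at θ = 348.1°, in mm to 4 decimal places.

seg 1 [0°–146.7°] dwell: s stays 0.0000
seg 2 [146.7°–170.4°] cycloidal, h=15: full span → s += 15 → s = 15.0000
seg 3 [170.4°–314.3°] simple-harmonic, h=-12: full span → s += -12 → s = 3.0000
seg 4 [314.3°–360°] uniform, h=28: θ=348.1° here. β=33.8, B=45.7. 28·33.8/45.7 = 20.7090 → s = 23.7090

23.7090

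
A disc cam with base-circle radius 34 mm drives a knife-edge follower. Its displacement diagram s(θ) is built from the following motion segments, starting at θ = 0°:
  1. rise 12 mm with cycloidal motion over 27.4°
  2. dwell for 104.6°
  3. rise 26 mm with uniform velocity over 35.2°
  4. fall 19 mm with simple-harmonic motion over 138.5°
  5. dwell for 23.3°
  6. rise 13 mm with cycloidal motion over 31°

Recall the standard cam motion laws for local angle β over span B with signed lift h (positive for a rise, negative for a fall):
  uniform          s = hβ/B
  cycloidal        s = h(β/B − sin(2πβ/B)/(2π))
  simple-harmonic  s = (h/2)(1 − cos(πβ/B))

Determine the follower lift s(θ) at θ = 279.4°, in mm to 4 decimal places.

seg 1 [0°–27.4°] cycloidal, h=12: full span → s += 12 → s = 12.0000
seg 2 [27.4°–132°] dwell: s stays 12.0000
seg 3 [132°–167.2°] uniform, h=26: full span → s += 26 → s = 38.0000
seg 4 [167.2°–305.7°] simple-harmonic, h=-19: θ=279.4° here. β=112.2, B=138.5. -19/2·(1 − cos(π·0.8101)) = -17.3591 → s = 20.6409

20.6409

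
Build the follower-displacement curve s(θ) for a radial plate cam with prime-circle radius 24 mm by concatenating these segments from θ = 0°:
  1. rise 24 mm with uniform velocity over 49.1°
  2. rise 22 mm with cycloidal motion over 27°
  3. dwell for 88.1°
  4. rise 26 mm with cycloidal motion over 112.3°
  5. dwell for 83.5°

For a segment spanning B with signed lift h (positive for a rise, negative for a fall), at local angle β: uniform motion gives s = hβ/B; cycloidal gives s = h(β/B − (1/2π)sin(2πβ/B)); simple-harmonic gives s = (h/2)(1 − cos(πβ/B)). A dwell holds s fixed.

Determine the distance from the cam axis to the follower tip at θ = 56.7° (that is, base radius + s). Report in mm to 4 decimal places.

seg 1 [0°–49.1°] uniform, h=24: full span → s += 24 → s = 24.0000
seg 2 [49.1°–76.1°] cycloidal, h=22: θ=56.7° here. β=7.6, B=27. 22·(0.2815 − sin(2π·0.2815)/(2π)) = 2.7595 → s = 26.7595
radial distance = base radius + s = 24 + 26.7595 = 50.7595

50.7595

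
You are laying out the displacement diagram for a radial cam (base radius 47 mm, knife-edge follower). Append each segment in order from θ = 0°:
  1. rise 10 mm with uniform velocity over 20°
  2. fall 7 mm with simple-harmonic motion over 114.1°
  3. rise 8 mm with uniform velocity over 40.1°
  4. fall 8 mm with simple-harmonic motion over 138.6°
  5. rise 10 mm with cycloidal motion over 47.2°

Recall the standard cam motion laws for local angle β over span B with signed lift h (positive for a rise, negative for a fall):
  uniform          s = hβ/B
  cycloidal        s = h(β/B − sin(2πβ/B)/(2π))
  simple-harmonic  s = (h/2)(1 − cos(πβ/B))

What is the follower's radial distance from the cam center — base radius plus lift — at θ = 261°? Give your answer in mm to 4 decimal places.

seg 1 [0°–20°] uniform, h=10: full span → s += 10 → s = 10.0000
seg 2 [20°–134.1°] simple-harmonic, h=-7: full span → s += -7 → s = 3.0000
seg 3 [134.1°–174.2°] uniform, h=8: full span → s += 8 → s = 11.0000
seg 4 [174.2°–312.8°] simple-harmonic, h=-8: θ=261° here. β=86.8, B=138.6. -8/2·(1 − cos(π·0.6263)) = -5.5454 → s = 5.4546
radial distance = base radius + s = 47 + 5.4546 = 52.4546

52.4546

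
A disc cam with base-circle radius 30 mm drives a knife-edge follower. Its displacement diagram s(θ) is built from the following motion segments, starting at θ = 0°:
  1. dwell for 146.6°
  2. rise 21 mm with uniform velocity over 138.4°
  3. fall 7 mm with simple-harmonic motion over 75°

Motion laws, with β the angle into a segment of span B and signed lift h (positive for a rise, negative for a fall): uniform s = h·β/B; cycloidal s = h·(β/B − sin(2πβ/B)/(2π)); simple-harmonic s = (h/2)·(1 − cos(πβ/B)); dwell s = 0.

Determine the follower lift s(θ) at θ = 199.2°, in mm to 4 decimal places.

seg 1 [0°–146.6°] dwell: s stays 0.0000
seg 2 [146.6°–285°] uniform, h=21: θ=199.2° here. β=52.6, B=138.4. 21·52.6/138.4 = 7.9812 → s = 7.9812

7.9812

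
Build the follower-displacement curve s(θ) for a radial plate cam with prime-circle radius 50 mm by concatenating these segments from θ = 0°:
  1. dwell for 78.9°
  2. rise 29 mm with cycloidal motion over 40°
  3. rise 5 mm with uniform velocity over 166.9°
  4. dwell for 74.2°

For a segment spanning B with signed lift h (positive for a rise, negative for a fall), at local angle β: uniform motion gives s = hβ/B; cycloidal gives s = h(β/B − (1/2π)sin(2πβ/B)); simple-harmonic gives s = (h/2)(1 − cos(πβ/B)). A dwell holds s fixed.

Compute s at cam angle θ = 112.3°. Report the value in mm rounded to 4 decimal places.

seg 1 [0°–78.9°] dwell: s stays 0.0000
seg 2 [78.9°–118.9°] cycloidal, h=29: θ=112.3° here. β=33.4, B=40. 29·(0.8350 − sin(2π·0.8350)/(2π)) = 28.1877 → s = 28.1877

28.1877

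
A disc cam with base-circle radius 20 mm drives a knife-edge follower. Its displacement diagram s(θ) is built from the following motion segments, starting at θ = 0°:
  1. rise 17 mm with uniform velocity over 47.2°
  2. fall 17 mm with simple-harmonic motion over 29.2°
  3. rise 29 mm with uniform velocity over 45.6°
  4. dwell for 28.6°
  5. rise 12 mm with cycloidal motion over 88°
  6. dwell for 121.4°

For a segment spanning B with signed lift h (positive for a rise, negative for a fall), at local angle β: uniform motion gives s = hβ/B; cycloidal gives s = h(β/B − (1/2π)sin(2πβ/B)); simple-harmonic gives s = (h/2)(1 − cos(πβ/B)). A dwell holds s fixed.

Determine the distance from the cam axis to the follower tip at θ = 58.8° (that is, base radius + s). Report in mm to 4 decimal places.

seg 1 [0°–47.2°] uniform, h=17: full span → s += 17 → s = 17.0000
seg 2 [47.2°–76.4°] simple-harmonic, h=-17: θ=58.8° here. β=11.6, B=29.2. -17/2·(1 − cos(π·0.3973)) = -5.8039 → s = 11.1961
radial distance = base radius + s = 20 + 11.1961 = 31.1961

31.1961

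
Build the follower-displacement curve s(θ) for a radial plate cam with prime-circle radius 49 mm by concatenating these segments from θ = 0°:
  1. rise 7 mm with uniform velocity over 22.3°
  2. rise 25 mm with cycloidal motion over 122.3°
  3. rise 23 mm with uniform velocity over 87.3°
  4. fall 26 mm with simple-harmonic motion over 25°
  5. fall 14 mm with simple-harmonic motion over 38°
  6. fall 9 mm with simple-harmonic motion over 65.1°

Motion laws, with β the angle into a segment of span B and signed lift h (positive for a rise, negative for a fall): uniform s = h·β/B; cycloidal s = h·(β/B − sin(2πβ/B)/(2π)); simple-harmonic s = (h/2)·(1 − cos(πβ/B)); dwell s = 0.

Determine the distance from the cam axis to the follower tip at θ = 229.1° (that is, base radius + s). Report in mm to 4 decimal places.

seg 1 [0°–22.3°] uniform, h=7: full span → s += 7 → s = 7.0000
seg 2 [22.3°–144.6°] cycloidal, h=25: full span → s += 25 → s = 32.0000
seg 3 [144.6°–231.9°] uniform, h=23: θ=229.1° here. β=84.5, B=87.3. 23·84.5/87.3 = 22.2623 → s = 54.2623
radial distance = base radius + s = 49 + 54.2623 = 103.2623

103.2623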